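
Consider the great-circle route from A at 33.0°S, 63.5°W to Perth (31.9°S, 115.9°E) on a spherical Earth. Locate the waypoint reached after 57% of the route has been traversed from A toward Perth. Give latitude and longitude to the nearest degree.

≈ 81°S, 113°E

Write both endpoints as unit vectors p₁, p₂ with components (cos φ cos λ, cos φ sin λ, sin φ).
The central angle between the endpoints is δ = arccos(p₁·p₂) ≈ 2.009 rad (115.1°).
Interpolate at f = 0.57 with slerp weights a = sin((1−f)δ)/sin δ ≈ 0.840, b = sin(fδ)/sin δ ≈ 1.006.
p = a·p₁ + b·p₂ ≈ (-0.059, 0.138, -0.989); φ = arcsin(p_z) ≈ -81.38°, λ = atan2(p_y, p_x) ≈ 113.08°.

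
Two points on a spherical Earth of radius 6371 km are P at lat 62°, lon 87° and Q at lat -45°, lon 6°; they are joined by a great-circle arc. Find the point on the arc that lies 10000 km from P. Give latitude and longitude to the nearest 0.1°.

Write both endpoints as unit vectors p₁, p₂ with components (cos φ cos λ, cos φ sin λ, sin φ).
The central angle between the endpoints is δ = arccos(p₁·p₂) ≈ 2.180 rad (124.9°). The total great-circle distance is δ·R ≈ 2.180 × 6371 ≈ 13890 km, so the target fraction is f = 10000/13890 ≈ 0.720.
Interpolate at f ≈ 0.720 with slerp weights a = sin((1−f)δ)/sin δ ≈ 0.699, b = sin(fδ)/sin δ ≈ 1.220.
p = a·p₁ + b·p₂ ≈ (0.875, 0.418, -0.245); φ = arcsin(p_z) ≈ -14.18°, λ = atan2(p_y, p_x) ≈ 25.54°.

≈ lat -14.2°, lon 25.5°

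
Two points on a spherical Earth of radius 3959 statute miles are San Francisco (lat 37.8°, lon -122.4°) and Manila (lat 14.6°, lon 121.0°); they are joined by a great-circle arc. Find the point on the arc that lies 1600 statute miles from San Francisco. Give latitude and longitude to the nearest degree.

From cos δ = sin φ₁ sin φ₂ + cos φ₁ cos φ₂ cos Δλ, the central angle is δ ≈ 1.760 rad (100.8°). The total great-circle distance is δ·R ≈ 1.760 × 3959 ≈ 6967 mi, so the target fraction is f = 1600/6967 ≈ 0.230.
Interpolate at f ≈ 0.230 with slerp weights a = sin((1−f)δ)/sin δ ≈ 0.995, b = sin(fδ)/sin δ ≈ 0.400.
p = a·p₁ + b·p₂ ≈ (-0.621, -0.331, 0.711); φ = arcsin(p_z) ≈ 45.28°, λ = atan2(p_y, p_x) ≈ -151.89°.

≈ lat 45°, lon -152°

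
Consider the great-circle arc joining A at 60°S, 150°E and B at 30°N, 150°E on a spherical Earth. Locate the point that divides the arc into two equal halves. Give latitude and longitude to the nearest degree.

From cos δ = sin φ₁ sin φ₂ + cos φ₁ cos φ₂ cos Δλ, the central angle is δ ≈ 1.571 rad (90.0°).
Interpolate at f = 1/2 with slerp weights a = sin((1−f)δ)/sin δ ≈ 0.707, b = sin(fδ)/sin δ ≈ 0.707.
p = a·p₁ + b·p₂ ≈ (-0.837, 0.483, -0.259); φ = arcsin(p_z) ≈ -15.00°, λ = atan2(p_y, p_x) ≈ 150.00°.

≈ 15°S, 150°E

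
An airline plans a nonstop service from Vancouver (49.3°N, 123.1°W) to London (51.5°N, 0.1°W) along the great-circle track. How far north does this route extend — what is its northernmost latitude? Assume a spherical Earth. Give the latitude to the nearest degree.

The great circle lies in the plane with unit normal n̂ = (p₁ × p₂)/|p₁ × p₂|.
Here n̂_z ≈ +0.367; the vertex latitude is φ_max = arccos|n̂_z| ≈ 68.5°.

≈ 68°N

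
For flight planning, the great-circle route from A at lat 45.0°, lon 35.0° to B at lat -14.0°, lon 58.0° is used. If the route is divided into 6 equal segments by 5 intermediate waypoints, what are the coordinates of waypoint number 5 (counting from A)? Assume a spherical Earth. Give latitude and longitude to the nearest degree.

≈ lat -4°, lon 55°

Write both endpoints as unit vectors p₁, p₂ with components (cos φ cos λ, cos φ sin λ, sin φ).
The central angle between the endpoints is δ = arccos(p₁·p₂) ≈ 1.092 rad (62.6°).
Interpolate at f = 5/6 with slerp weights a = sin((1−f)δ)/sin δ ≈ 0.204, b = sin(fδ)/sin δ ≈ 0.890.
p = a·p₁ + b·p₂ ≈ (0.576, 0.815, -0.071); φ = arcsin(p_z) ≈ -4.07°, λ = atan2(p_y, p_x) ≈ 54.76°.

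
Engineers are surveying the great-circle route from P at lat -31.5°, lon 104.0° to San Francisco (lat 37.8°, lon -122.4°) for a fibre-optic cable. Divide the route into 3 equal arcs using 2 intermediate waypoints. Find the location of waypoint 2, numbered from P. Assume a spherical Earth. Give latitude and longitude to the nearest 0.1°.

Write both endpoints as unit vectors p₁, p₂ with components (cos φ cos λ, cos φ sin λ, sin φ).
The central angle between the endpoints is δ = arccos(p₁·p₂) ≈ 2.473 rad (141.7°).
Interpolate at f = 2/3 with slerp weights a = sin((1−f)δ)/sin δ ≈ 1.185, b = sin(fδ)/sin δ ≈ 1.609.
p = a·p₁ + b·p₂ ≈ (-0.926, -0.093, 0.367); φ = arcsin(p_z) ≈ 21.53°, λ = atan2(p_y, p_x) ≈ -174.25°.

≈ lat 21.5°, lon -174.3°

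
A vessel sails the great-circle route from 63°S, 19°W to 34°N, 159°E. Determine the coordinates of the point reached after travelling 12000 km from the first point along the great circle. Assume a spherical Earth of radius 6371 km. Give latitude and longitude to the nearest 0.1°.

Convert each endpoint to a unit vector on the sphere (x = cos φ cos λ, y = cos φ sin λ, z = sin φ).
The central angle between the endpoints is δ = arccos(p₁·p₂) ≈ 2.635 rad (151.0°). The total great-circle distance is δ·R ≈ 2.635 × 6371 ≈ 16787 km, so the target fraction is f = 12000/16787 ≈ 0.715.
Interpolate at f ≈ 0.715 with slerp weights a = sin((1−f)δ)/sin δ ≈ 1.407, b = sin(fδ)/sin δ ≈ 1.961.
p = a·p₁ + b·p₂ ≈ (-0.914, 0.375, -0.157); φ = arcsin(p_z) ≈ -9.04°, λ = atan2(p_y, p_x) ≈ 157.71°.

≈ 9.0°S, 157.7°E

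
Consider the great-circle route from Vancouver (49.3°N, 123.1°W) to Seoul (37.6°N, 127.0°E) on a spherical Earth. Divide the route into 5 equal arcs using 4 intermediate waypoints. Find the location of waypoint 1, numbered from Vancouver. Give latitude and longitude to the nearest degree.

The haversine formula gives a central angle δ ≈ 1.280 rad (73.3°) between the endpoints.
Interpolate at f = 1/5 with slerp weights a = sin((1−f)δ)/sin δ ≈ 0.892, b = sin(fδ)/sin δ ≈ 0.264.
p = a·p₁ + b·p₂ ≈ (-0.444, -0.320, 0.837); φ = arcsin(p_z) ≈ 56.85°, λ = atan2(p_y, p_x) ≈ -144.21°.

≈ 57°N, 144°W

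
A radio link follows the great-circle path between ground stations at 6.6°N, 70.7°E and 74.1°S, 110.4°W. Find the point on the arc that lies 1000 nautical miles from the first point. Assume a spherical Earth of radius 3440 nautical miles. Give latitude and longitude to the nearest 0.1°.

≈ 10.1°S, 70.8°E

Convert each endpoint to a unit vector on the sphere (x = cos φ cos λ, y = cos φ sin λ, z = sin φ).
The central angle between the endpoints is δ = arccos(p₁·p₂) ≈ 1.963 rad (112.5°). The total great-circle distance is δ·R ≈ 1.963 × 3440 ≈ 6754 nmi, so the target fraction is f = 1000/6754 ≈ 0.148.
Interpolate at f ≈ 0.148 with slerp weights a = sin((1−f)δ)/sin δ ≈ 1.077, b = sin(fδ)/sin δ ≈ 0.310.
p = a·p₁ + b·p₂ ≈ (0.324, 0.930, -0.175); φ = arcsin(p_z) ≈ -10.06°, λ = atan2(p_y, p_x) ≈ 70.79°.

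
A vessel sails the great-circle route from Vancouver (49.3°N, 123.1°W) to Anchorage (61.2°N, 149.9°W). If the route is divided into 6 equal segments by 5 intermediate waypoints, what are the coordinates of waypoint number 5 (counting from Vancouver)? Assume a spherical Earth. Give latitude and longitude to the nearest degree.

≈ 60°N, 144°W

From cos δ = sin φ₁ sin φ₂ + cos φ₁ cos φ₂ cos Δλ, the central angle is δ ≈ 0.334 rad (19.1°).
Interpolate at f = 5/6 with slerp weights a = sin((1−f)δ)/sin δ ≈ 0.170, b = sin(fδ)/sin δ ≈ 0.838.
p = a·p₁ + b·p₂ ≈ (-0.410, -0.295, 0.863); φ = arcsin(p_z) ≈ 59.67°, λ = atan2(p_y, p_x) ≈ -144.23°.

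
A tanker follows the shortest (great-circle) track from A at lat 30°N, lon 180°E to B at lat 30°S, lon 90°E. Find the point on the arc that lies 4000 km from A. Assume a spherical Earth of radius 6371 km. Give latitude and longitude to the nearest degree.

≈ lat 10°N, lon 148°E

Convert each endpoint to a unit vector on the sphere (x = cos φ cos λ, y = cos φ sin λ, z = sin φ).
The central angle between the endpoints is δ = arccos(p₁·p₂) ≈ 1.823 rad (104.5°). The total great-circle distance is δ·R ≈ 1.823 × 6371 ≈ 11617 km, so the target fraction is f = 4000/11617 ≈ 0.344.
Interpolate at f ≈ 0.344 with slerp weights a = sin((1−f)δ)/sin δ ≈ 0.961, b = sin(fδ)/sin δ ≈ 0.607.
p = a·p₁ + b·p₂ ≈ (-0.832, 0.525, 0.177); φ = arcsin(p_z) ≈ 10.20°, λ = atan2(p_y, p_x) ≈ 147.74°.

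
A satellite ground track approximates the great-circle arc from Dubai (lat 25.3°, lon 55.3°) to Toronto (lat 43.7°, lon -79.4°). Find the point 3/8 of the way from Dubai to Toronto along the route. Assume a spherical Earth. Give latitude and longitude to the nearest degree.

≈ lat 54°, lon 23°

Convert each endpoint to a unit vector on the sphere (x = cos φ cos λ, y = cos φ sin λ, z = sin φ).
The central angle between the endpoints is δ = arccos(p₁·p₂) ≈ 1.736 rad (99.5°).
Interpolate at f = 3/8 with slerp weights a = sin((1−f)δ)/sin δ ≈ 0.897, b = sin(fδ)/sin δ ≈ 0.614.
p = a·p₁ + b·p₂ ≈ (0.543, 0.230, 0.808); φ = arcsin(p_z) ≈ 53.86°, λ = atan2(p_y, p_x) ≈ 22.93°.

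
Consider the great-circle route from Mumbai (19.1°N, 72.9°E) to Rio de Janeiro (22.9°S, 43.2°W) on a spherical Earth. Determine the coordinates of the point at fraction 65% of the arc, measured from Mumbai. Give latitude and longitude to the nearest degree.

≈ (11°S, 1°W)

Write both endpoints as unit vectors p₁, p₂ with components (cos φ cos λ, cos φ sin λ, sin φ).
The central angle between the endpoints is δ = arccos(p₁·p₂) ≈ 2.106 rad (120.7°).
Interpolate at f = 0.65 with slerp weights a = sin((1−f)δ)/sin δ ≈ 0.782, b = sin(fδ)/sin δ ≈ 1.139.
p = a·p₁ + b·p₂ ≈ (0.982, -0.012, -0.188); φ = arcsin(p_z) ≈ -10.81°, λ = atan2(p_y, p_x) ≈ -0.72°.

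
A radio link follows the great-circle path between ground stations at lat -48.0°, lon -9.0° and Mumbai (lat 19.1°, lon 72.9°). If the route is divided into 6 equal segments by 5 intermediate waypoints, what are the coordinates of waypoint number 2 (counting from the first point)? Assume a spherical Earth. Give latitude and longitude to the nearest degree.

Write both endpoints as unit vectors p₁, p₂ with components (cos φ cos λ, cos φ sin λ, sin φ).
The central angle between the endpoints is δ = arccos(p₁·p₂) ≈ 1.725 rad (98.9°).
Interpolate at f = 2/6 with slerp weights a = sin((1−f)δ)/sin δ ≈ 0.924, b = sin(fδ)/sin δ ≈ 0.551.
p = a·p₁ + b·p₂ ≈ (0.764, 0.401, -0.506); φ = arcsin(p_z) ≈ -30.43°, λ = atan2(p_y, p_x) ≈ 27.68°.

≈ lat -30°, lon 28°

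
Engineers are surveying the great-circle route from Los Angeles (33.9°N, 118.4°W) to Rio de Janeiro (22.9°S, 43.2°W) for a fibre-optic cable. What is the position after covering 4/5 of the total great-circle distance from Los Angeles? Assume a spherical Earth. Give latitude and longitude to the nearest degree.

From cos δ = sin φ₁ sin φ₂ + cos φ₁ cos φ₂ cos Δλ, the central angle is δ ≈ 1.593 rad (91.2°).
Interpolate at f = 4/5 with slerp weights a = sin((1−f)δ)/sin δ ≈ 0.313, b = sin(fδ)/sin δ ≈ 0.957.
p = a·p₁ + b·p₂ ≈ (0.519, -0.832, -0.198); φ = arcsin(p_z) ≈ -11.39°, λ = atan2(p_y, p_x) ≈ -58.06°.

≈ (11°S, 58°W)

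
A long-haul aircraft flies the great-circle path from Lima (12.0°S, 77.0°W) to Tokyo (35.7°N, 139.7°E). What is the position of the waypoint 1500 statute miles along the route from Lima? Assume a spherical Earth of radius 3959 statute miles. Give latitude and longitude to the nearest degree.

≈ 3°N, 93°W

Write both endpoints as unit vectors p₁, p₂ with components (cos φ cos λ, cos φ sin λ, sin φ).
The central angle between the endpoints is δ = arccos(p₁·p₂) ≈ 2.431 rad (139.3°). The total great-circle distance is δ·R ≈ 2.431 × 3959 ≈ 9626 mi, so the target fraction is f = 1500/9626 ≈ 0.156.
Interpolate at f ≈ 0.156 with slerp weights a = sin((1−f)δ)/sin δ ≈ 1.359, b = sin(fδ)/sin δ ≈ 0.567.
p = a·p₁ + b·p₂ ≈ (-0.052, -0.997, 0.048); φ = arcsin(p_z) ≈ 2.78°, λ = atan2(p_y, p_x) ≈ -93.00°.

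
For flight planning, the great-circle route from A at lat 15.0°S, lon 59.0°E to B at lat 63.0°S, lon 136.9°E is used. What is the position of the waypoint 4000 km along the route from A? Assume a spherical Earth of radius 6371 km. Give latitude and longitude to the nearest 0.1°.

Write both endpoints as unit vectors p₁, p₂ with components (cos φ cos λ, cos φ sin λ, sin φ).
The central angle between the endpoints is δ = arccos(p₁·p₂) ≈ 1.242 rad (71.2°). The total great-circle distance is δ·R ≈ 1.242 × 6371 ≈ 7915 km, so the target fraction is f = 4000/7915 ≈ 0.505.
Interpolate at f ≈ 0.505 with slerp weights a = sin((1−f)δ)/sin δ ≈ 0.609, b = sin(fδ)/sin δ ≈ 0.621.
p = a·p₁ + b·p₂ ≈ (0.097, 0.697, -0.711); φ = arcsin(p_z) ≈ -45.28°, λ = atan2(p_y, p_x) ≈ 82.05°.

≈ lat 45.3°S, lon 82.0°E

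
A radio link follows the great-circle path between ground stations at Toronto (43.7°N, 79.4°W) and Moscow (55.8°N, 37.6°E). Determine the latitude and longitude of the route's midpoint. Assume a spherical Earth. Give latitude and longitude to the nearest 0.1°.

Write both endpoints as unit vectors p₁, p₂ with components (cos φ cos λ, cos φ sin λ, sin φ).
The central angle between the endpoints is δ = arccos(p₁·p₂) ≈ 1.173 rad (67.2°).
Interpolate at f = 1/2 with slerp weights a = sin((1−f)δ)/sin δ ≈ 0.600, b = sin(fδ)/sin δ ≈ 0.600.
p = a·p₁ + b·p₂ ≈ (0.347, -0.221, 0.911); φ = arcsin(p_z) ≈ 65.70°, λ = atan2(p_y, p_x) ≈ -32.45°.

≈ 65.7°N, 32.4°W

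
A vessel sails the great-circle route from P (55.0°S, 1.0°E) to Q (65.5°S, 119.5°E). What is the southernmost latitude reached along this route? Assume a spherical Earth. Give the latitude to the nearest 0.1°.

The great circle lies in the plane with unit normal n̂ = (p₁ × p₂)/|p₁ × p₂|.
Here n̂_z ≈ +0.270; the vertex latitude is φ_max = arccos|n̂_z| ≈ 74.4°.

≈ 74.4°S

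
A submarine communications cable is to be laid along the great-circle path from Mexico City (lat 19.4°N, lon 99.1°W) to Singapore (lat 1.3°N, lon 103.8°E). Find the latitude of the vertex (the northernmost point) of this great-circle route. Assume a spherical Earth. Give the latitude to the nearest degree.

The great circle lies in the plane with unit normal n̂ = (p₁ × p₂)/|p₁ × p₂|.
Here n̂_z ≈ -0.722; the vertex latitude is φ_max = arccos|n̂_z| ≈ 43.8°.
Check via Clairaut: cos φ_max = |cos φ₁| · sin C = cos(19.4°)·sin(49.9°) ≈ 0.722, again giving ≈ 43.8°.

≈ 44°N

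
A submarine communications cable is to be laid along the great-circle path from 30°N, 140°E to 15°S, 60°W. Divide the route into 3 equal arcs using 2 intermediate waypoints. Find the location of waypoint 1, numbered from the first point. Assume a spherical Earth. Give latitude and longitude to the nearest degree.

≈ 44°N, 155°W

The haversine formula gives a central angle δ ≈ 2.727 rad (156.3°) between the endpoints.
Interpolate at f = 1/3 with slerp weights a = sin((1−f)δ)/sin δ ≈ 2.410, b = sin(fδ)/sin δ ≈ 1.961.
p = a·p₁ + b·p₂ ≈ (-0.651, -0.299, 0.697); φ = arcsin(p_z) ≈ 44.21°, λ = atan2(p_y, p_x) ≈ -155.35°.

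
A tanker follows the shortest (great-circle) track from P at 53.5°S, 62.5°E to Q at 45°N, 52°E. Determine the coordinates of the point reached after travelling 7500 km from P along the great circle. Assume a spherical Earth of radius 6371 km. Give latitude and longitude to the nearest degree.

Convert each endpoint to a unit vector on the sphere (x = cos φ cos λ, y = cos φ sin λ, z = sin φ).
The central angle between the endpoints is δ = arccos(p₁·p₂) ≈ 1.726 rad (98.9°). The total great-circle distance is δ·R ≈ 1.726 × 6371 ≈ 10998 km, so the target fraction is f = 7500/10998 ≈ 0.682.
Interpolate at f ≈ 0.682 with slerp weights a = sin((1−f)δ)/sin δ ≈ 0.528, b = sin(fδ)/sin δ ≈ 0.935.
p = a·p₁ + b·p₂ ≈ (0.552, 0.800, 0.236); φ = arcsin(p_z) ≈ 13.67°, λ = atan2(p_y, p_x) ≈ 55.38°.

≈ 14°N, 55°E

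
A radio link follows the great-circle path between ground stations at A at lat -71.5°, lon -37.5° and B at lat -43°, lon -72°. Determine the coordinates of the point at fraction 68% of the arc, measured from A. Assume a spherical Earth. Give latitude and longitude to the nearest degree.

Convert each endpoint to a unit vector on the sphere (x = cos φ cos λ, y = cos φ sin λ, z = sin φ).
The central angle between the endpoints is δ = arccos(p₁·p₂) ≈ 0.577 rad (33.1°).
Interpolate at f = 0.68 with slerp weights a = sin((1−f)δ)/sin δ ≈ 0.337, b = sin(fδ)/sin δ ≈ 0.701.
p = a·p₁ + b·p₂ ≈ (0.243, -0.553, -0.797); φ = arcsin(p_z) ≈ -52.87°, λ = atan2(p_y, p_x) ≈ -66.25°.

≈ lat -53°, lon -66°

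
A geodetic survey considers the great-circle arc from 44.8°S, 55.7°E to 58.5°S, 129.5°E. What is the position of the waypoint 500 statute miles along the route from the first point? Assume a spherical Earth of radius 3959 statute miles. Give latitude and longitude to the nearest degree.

≈ 50°S, 64°E

From cos δ = sin φ₁ sin φ₂ + cos φ₁ cos φ₂ cos Δλ, the central angle is δ ≈ 0.789 rad (45.2°). The total great-circle distance is δ·R ≈ 0.789 × 3959 ≈ 3125 mi, so the target fraction is f = 500/3125 ≈ 0.160.
Interpolate at f ≈ 0.160 with slerp weights a = sin((1−f)δ)/sin δ ≈ 0.867, b = sin(fδ)/sin δ ≈ 0.177.
p = a·p₁ + b·p₂ ≈ (0.288, 0.580, -0.762); φ = arcsin(p_z) ≈ -49.66°, λ = atan2(p_y, p_x) ≈ 63.60°.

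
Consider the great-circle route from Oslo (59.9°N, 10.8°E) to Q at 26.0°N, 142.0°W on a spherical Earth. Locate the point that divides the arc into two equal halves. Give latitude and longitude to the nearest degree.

≈ 69°N, 115°W

Write both endpoints as unit vectors p₁, p₂ with components (cos φ cos λ, cos φ sin λ, sin φ).
The central angle between the endpoints is δ = arccos(p₁·p₂) ≈ 1.592 rad (91.2°).
Interpolate at f = 1/2 with slerp weights a = sin((1−f)δ)/sin δ ≈ 0.715, b = sin(fδ)/sin δ ≈ 0.715.
p = a·p₁ + b·p₂ ≈ (-0.154, -0.328, 0.932); φ = arcsin(p_z) ≈ 68.73°, λ = atan2(p_y, p_x) ≈ -115.15°.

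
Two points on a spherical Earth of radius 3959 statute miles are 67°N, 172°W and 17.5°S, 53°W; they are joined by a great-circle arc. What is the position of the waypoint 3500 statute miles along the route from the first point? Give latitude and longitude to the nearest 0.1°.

≈ 43.5°N, 82.1°W

Write both endpoints as unit vectors p₁, p₂ with components (cos φ cos λ, cos φ sin λ, sin φ).
The central angle between the endpoints is δ = arccos(p₁·p₂) ≈ 2.046 rad (117.2°). The total great-circle distance is δ·R ≈ 2.046 × 3959 ≈ 8100 mi, so the target fraction is f = 3500/8100 ≈ 0.432.
Interpolate at f ≈ 0.432 with slerp weights a = sin((1−f)δ)/sin δ ≈ 1.032, b = sin(fδ)/sin δ ≈ 0.870.
p = a·p₁ + b·p₂ ≈ (0.100, -0.719, 0.688); φ = arcsin(p_z) ≈ 43.50°, λ = atan2(p_y, p_x) ≈ -82.08°.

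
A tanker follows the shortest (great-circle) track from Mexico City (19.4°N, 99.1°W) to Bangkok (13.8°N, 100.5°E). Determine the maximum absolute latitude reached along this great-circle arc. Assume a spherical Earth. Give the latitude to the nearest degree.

≈ 60°N

The great circle lies in the plane with unit normal n̂ = (p₁ × p₂)/|p₁ × p₂|.
Here n̂_z ≈ -0.495; the vertex latitude is φ_max = arccos|n̂_z| ≈ 60.4°.
Check via Clairaut: cos φ_max = |cos φ₁| · sin C = cos(19.4°)·sin(31.6°) ≈ 0.495, again giving ≈ 60.4°.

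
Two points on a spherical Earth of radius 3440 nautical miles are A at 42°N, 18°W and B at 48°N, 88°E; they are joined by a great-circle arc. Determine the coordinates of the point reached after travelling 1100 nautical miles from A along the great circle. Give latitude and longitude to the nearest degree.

The haversine formula gives a central angle δ ≈ 1.202 rad (68.9°) between the endpoints. The total great-circle distance is δ·R ≈ 1.202 × 3440 ≈ 4136 nmi, so the target fraction is f = 1100/4136 ≈ 0.266.
Interpolate at f ≈ 0.266 with slerp weights a = sin((1−f)δ)/sin δ ≈ 0.828, b = sin(fδ)/sin δ ≈ 0.337.
p = a·p₁ + b·p₂ ≈ (0.593, 0.035, 0.804); φ = arcsin(p_z) ≈ 53.55°, λ = atan2(p_y, p_x) ≈ 3.40°.

≈ 54°N, 3°E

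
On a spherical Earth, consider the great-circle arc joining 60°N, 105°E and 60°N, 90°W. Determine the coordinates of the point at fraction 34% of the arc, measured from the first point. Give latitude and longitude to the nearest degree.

Convert each endpoint to a unit vector on the sphere (x = cos φ cos λ, y = cos φ sin λ, z = sin φ).
The central angle between the endpoints is δ = arccos(p₁·p₂) ≈ 1.037 rad (59.4°).
Interpolate at f = 0.34 with slerp weights a = sin((1−f)δ)/sin δ ≈ 0.734, b = sin(fδ)/sin δ ≈ 0.401.
p = a·p₁ + b·p₂ ≈ (-0.095, 0.154, 0.983); φ = arcsin(p_z) ≈ 79.57°, λ = atan2(p_y, p_x) ≈ 121.66°.

≈ 80°N, 122°E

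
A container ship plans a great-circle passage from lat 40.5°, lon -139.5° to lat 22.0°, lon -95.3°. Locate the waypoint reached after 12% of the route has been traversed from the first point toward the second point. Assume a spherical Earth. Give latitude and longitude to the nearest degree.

Convert each endpoint to a unit vector on the sphere (x = cos φ cos λ, y = cos φ sin λ, z = sin φ).
The central angle between the endpoints is δ = arccos(p₁·p₂) ≈ 0.725 rad (41.5°).
Interpolate at f = 0.12 with slerp weights a = sin((1−f)δ)/sin δ ≈ 0.898, b = sin(fδ)/sin δ ≈ 0.131.
p = a·p₁ + b·p₂ ≈ (-0.531, -0.564, 0.632); φ = arcsin(p_z) ≈ 39.22°, λ = atan2(p_y, p_x) ≈ -133.22°.

≈ lat 39°, lon -133°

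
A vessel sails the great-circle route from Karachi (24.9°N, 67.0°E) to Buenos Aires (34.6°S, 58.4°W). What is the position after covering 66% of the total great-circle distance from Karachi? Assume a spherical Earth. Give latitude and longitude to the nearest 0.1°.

The haversine formula gives a central angle δ ≈ 2.307 rad (132.2°) between the endpoints.
Interpolate at f = 0.66 with slerp weights a = sin((1−f)δ)/sin δ ≈ 0.953, b = sin(fδ)/sin δ ≈ 1.348.
p = a·p₁ + b·p₂ ≈ (0.919, -0.149, -0.364); φ = arcsin(p_z) ≈ -21.35°, λ = atan2(p_y, p_x) ≈ -9.21°.

≈ 21.4°S, 9.2°W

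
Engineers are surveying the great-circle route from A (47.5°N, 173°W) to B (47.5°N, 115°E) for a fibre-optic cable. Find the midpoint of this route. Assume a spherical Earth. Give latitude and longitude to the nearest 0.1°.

≈ (53.4°N, 151.0°E)

Convert each endpoint to a unit vector on the sphere (x = cos φ cos λ, y = cos φ sin λ, z = sin φ).
The central angle between the endpoints is δ = arccos(p₁·p₂) ≈ 0.817 rad (46.8°).
Interpolate at f = 1/2 with slerp weights a = sin((1−f)δ)/sin δ ≈ 0.545, b = sin(fδ)/sin δ ≈ 0.545.
p = a·p₁ + b·p₂ ≈ (-0.521, 0.289, 0.803); φ = arcsin(p_z) ≈ 53.45°, λ = atan2(p_y, p_x) ≈ 151.00°.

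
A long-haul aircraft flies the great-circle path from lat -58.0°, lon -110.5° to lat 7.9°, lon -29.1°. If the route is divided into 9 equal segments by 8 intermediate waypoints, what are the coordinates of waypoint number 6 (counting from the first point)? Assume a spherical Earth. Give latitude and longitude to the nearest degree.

Write both endpoints as unit vectors p₁, p₂ with components (cos φ cos λ, cos φ sin λ, sin φ).
The central angle between the endpoints is δ = arccos(p₁·p₂) ≈ 1.609 rad (92.2°).
Interpolate at f = 6/9 with slerp weights a = sin((1−f)δ)/sin δ ≈ 0.511, b = sin(fδ)/sin δ ≈ 0.879.
p = a·p₁ + b·p₂ ≈ (0.666, -0.677, -0.313); φ = arcsin(p_z) ≈ -18.23°, λ = atan2(p_y, p_x) ≈ -45.48°.

≈ lat -18°, lon -45°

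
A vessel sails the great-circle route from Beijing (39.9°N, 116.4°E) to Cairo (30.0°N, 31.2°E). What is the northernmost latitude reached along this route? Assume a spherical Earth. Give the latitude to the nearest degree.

The great circle lies in the plane with unit normal n̂ = (p₁ × p₂)/|p₁ × p₂|.
Here n̂_z ≈ -0.715; the vertex latitude is φ_max = arccos|n̂_z| ≈ 44.4°.

≈ 44°N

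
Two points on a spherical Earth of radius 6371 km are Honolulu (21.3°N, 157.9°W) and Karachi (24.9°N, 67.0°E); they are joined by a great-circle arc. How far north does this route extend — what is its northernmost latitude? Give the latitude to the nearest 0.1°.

≈ 48.2°N

The great circle lies in the plane with unit normal n̂ = (p₁ × p₂)/|p₁ × p₂|.
Here n̂_z ≈ -0.666; the vertex latitude is φ_max = arccos|n̂_z| ≈ 48.2°.
Check via Clairaut: cos φ_max = |cos φ₁| · sin C = cos(21.3°)·sin(45.7°) ≈ 0.666, again giving ≈ 48.2°.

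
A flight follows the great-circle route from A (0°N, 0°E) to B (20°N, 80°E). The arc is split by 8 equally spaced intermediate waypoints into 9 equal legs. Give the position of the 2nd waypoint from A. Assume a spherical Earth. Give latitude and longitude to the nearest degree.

Convert each endpoint to a unit vector on the sphere (x = cos φ cos λ, y = cos φ sin λ, z = sin φ).
The central angle between the endpoints is δ = arccos(p₁·p₂) ≈ 1.407 rad (80.6°).
Interpolate at f = 2/9 with slerp weights a = sin((1−f)δ)/sin δ ≈ 0.901, b = sin(fδ)/sin δ ≈ 0.312.
p = a·p₁ + b·p₂ ≈ (0.952, 0.289, 0.107); φ = arcsin(p_z) ≈ 6.12°, λ = atan2(p_y, p_x) ≈ 16.87°.

≈ (6°N, 17°E)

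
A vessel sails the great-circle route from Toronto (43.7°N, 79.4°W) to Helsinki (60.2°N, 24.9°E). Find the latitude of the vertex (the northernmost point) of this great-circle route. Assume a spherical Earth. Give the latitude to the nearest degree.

The great circle lies in the plane with unit normal n̂ = (p₁ × p₂)/|p₁ × p₂|.
Here n̂_z ≈ +0.405; the vertex latitude is φ_max = arccos|n̂_z| ≈ 66.1°.
Check via Clairaut: cos φ_max = |cos φ₁| · sin C = cos(43.7°)·sin(34.1°) ≈ 0.405, again giving ≈ 66.1°.

≈ 66°N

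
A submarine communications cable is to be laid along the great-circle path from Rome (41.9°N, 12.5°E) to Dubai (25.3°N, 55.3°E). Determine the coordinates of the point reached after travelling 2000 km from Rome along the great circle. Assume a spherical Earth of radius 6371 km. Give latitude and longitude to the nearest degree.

≈ 36°N, 34°E

Write both endpoints as unit vectors p₁, p₂ with components (cos φ cos λ, cos φ sin λ, sin φ).
The central angle between the endpoints is δ = arccos(p₁·p₂) ≈ 0.677 rad (38.8°). The total great-circle distance is δ·R ≈ 0.677 × 6371 ≈ 4316 km, so the target fraction is f = 2000/4316 ≈ 0.463.
Interpolate at f ≈ 0.463 with slerp weights a = sin((1−f)δ)/sin δ ≈ 0.567, b = sin(fδ)/sin δ ≈ 0.493.
p = a·p₁ + b·p₂ ≈ (0.666, 0.458, 0.589); φ = arcsin(p_z) ≈ 36.11°, λ = atan2(p_y, p_x) ≈ 34.50°.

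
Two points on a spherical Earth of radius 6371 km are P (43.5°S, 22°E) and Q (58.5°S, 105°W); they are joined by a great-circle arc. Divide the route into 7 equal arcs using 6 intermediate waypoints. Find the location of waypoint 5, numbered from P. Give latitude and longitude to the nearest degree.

Convert each endpoint to a unit vector on the sphere (x = cos φ cos λ, y = cos φ sin λ, z = sin φ).
The central angle between the endpoints is δ = arccos(p₁·p₂) ≈ 1.204 rad (69.0°).
Interpolate at f = 5/7 with slerp weights a = sin((1−f)δ)/sin δ ≈ 0.361, b = sin(fδ)/sin δ ≈ 0.812.
p = a·p₁ + b·p₂ ≈ (0.133, -0.312, -0.941); φ = arcsin(p_z) ≈ -70.19°, λ = atan2(p_y, p_x) ≈ -66.85°.

≈ (70°S, 67°W)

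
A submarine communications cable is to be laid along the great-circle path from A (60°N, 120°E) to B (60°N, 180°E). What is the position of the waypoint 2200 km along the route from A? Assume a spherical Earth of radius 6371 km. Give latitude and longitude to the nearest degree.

Write both endpoints as unit vectors p₁, p₂ with components (cos φ cos λ, cos φ sin λ, sin φ).
The central angle between the endpoints is δ = arccos(p₁·p₂) ≈ 0.505 rad (29.0°). The total great-circle distance is δ·R ≈ 0.505 × 6371 ≈ 3220 km, so the target fraction is f = 2200/3220 ≈ 0.683.
Interpolate at f ≈ 0.683 with slerp weights a = sin((1−f)δ)/sin δ ≈ 0.329, b = sin(fδ)/sin δ ≈ 0.699.
p = a·p₁ + b·p₂ ≈ (-0.432, 0.143, 0.891); φ = arcsin(p_z) ≈ 62.95°, λ = atan2(p_y, p_x) ≈ 161.74°.

≈ (63°N, 162°E)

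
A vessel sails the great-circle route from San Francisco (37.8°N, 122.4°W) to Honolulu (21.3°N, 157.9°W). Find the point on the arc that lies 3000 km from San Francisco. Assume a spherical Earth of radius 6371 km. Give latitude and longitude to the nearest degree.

From cos δ = sin φ₁ sin φ₂ + cos φ₁ cos φ₂ cos Δλ, the central angle is δ ≈ 0.606 rad (34.7°). The total great-circle distance is δ·R ≈ 0.606 × 6371 ≈ 3860 km, so the target fraction is f = 3000/3860 ≈ 0.777.
Interpolate at f ≈ 0.777 with slerp weights a = sin((1−f)δ)/sin δ ≈ 0.236, b = sin(fδ)/sin δ ≈ 0.797.
p = a·p₁ + b·p₂ ≈ (-0.788, -0.437, 0.434); φ = arcsin(p_z) ≈ 25.74°, λ = atan2(p_y, p_x) ≈ -150.98°.

≈ 26°N, 151°W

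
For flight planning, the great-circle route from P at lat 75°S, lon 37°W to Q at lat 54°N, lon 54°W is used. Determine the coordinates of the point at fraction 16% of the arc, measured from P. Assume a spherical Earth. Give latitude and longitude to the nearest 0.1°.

≈ lat 54.5°S, lon 44.8°W

The haversine formula gives a central angle δ ≈ 2.260 rad (129.5°) between the endpoints.
Interpolate at f = 0.16 with slerp weights a = sin((1−f)δ)/sin δ ≈ 1.227, b = sin(fδ)/sin δ ≈ 0.458.
p = a·p₁ + b·p₂ ≈ (0.412, -0.409, -0.814); φ = arcsin(p_z) ≈ -54.51°, λ = atan2(p_y, p_x) ≈ -44.80°.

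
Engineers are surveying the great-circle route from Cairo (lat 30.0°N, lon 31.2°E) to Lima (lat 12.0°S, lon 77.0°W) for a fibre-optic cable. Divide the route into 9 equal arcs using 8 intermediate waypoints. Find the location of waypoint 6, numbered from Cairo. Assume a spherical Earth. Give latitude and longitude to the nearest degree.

≈ lat 6°N, lon 44°W

The haversine formula gives a central angle δ ≈ 1.948 rad (111.6°) between the endpoints.
Interpolate at f = 6/9 with slerp weights a = sin((1−f)δ)/sin δ ≈ 0.651, b = sin(fδ)/sin δ ≈ 1.036.
p = a·p₁ + b·p₂ ≈ (0.710, -0.696, 0.110); φ = arcsin(p_z) ≈ 6.30°, λ = atan2(p_y, p_x) ≈ -44.42°.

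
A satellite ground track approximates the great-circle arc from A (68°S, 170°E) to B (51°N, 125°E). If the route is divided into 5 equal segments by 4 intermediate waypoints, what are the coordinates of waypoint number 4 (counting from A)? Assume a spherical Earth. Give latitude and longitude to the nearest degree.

Convert each endpoint to a unit vector on the sphere (x = cos φ cos λ, y = cos φ sin λ, z = sin φ).
The central angle between the endpoints is δ = arccos(p₁·p₂) ≈ 2.158 rad (123.6°).
Interpolate at f = 4/5 with slerp weights a = sin((1−f)δ)/sin δ ≈ 0.502, b = sin(fδ)/sin δ ≈ 1.187.
p = a·p₁ + b·p₂ ≈ (-0.614, 0.644, 0.456); φ = arcsin(p_z) ≈ 27.15°, λ = atan2(p_y, p_x) ≈ 133.60°.

≈ (27°N, 134°E)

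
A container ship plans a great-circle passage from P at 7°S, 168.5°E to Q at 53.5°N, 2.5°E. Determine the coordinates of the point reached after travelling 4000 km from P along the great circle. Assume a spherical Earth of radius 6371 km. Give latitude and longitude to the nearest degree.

Convert each endpoint to a unit vector on the sphere (x = cos φ cos λ, y = cos φ sin λ, z = sin φ).
The central angle between the endpoints is δ = arccos(p₁·p₂) ≈ 2.306 rad (132.1°). The total great-circle distance is δ·R ≈ 2.306 × 6371 ≈ 14692 km, so the target fraction is f = 4000/14692 ≈ 0.272.
Interpolate at f ≈ 0.272 with slerp weights a = sin((1−f)δ)/sin δ ≈ 1.341, b = sin(fδ)/sin δ ≈ 0.792.
p = a·p₁ + b·p₂ ≈ (-0.833, 0.286, 0.473); φ = arcsin(p_z) ≈ 28.25°, λ = atan2(p_y, p_x) ≈ 161.07°.

≈ 28°N, 161°E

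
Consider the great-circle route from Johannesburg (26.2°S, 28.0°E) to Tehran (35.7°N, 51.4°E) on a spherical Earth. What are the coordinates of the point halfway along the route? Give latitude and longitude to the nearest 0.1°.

Convert each endpoint to a unit vector on the sphere (x = cos φ cos λ, y = cos φ sin λ, z = sin φ).
The central angle between the endpoints is δ = arccos(p₁·p₂) ≈ 1.147 rad (65.7°).
Interpolate at f = 1/2 with slerp weights a = sin((1−f)δ)/sin δ ≈ 0.595, b = sin(fδ)/sin δ ≈ 0.595.
p = a·p₁ + b·p₂ ≈ (0.773, 0.629, 0.085); φ = arcsin(p_z) ≈ 4.85°, λ = atan2(p_y, p_x) ≈ 39.11°.

≈ (4.9°N, 39.1°E)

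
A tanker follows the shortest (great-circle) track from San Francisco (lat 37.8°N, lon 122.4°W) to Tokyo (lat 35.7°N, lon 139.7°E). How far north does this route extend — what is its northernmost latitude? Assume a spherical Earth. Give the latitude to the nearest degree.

≈ 49°N

The great circle lies in the plane with unit normal n̂ = (p₁ × p₂)/|p₁ × p₂|.
Here n̂_z ≈ -0.660; the vertex latitude is φ_max = arccos|n̂_z| ≈ 48.7°.
Check via Clairaut: cos φ_max = |cos φ₁| · sin C = cos(37.8°)·sin(56.6°) ≈ 0.660, again giving ≈ 48.7°.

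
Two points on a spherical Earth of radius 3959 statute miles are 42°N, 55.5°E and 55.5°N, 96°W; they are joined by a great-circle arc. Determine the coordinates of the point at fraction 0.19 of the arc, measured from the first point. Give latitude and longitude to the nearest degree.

Write both endpoints as unit vectors p₁, p₂ with components (cos φ cos λ, cos φ sin λ, sin φ).
The central angle between the endpoints is δ = arccos(p₁·p₂) ≈ 1.388 rad (79.5°).
Interpolate at f = 0.19 with slerp weights a = sin((1−f)δ)/sin δ ≈ 0.917, b = sin(fδ)/sin δ ≈ 0.265.
p = a·p₁ + b·p₂ ≈ (0.370, 0.412, 0.832); φ = arcsin(p_z) ≈ 56.33°, λ = atan2(p_y, p_x) ≈ 48.07°.

≈ 56°N, 48°E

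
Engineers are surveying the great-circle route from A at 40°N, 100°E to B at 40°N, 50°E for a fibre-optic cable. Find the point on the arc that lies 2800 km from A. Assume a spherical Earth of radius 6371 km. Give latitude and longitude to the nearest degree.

≈ 42°N, 66°E

The haversine formula gives a central angle δ ≈ 0.659 rad (37.8°) between the endpoints. The total great-circle distance is δ·R ≈ 0.659 × 6371 ≈ 4201 km, so the target fraction is f = 2800/4201 ≈ 0.667.
Interpolate at f ≈ 0.667 with slerp weights a = sin((1−f)δ)/sin δ ≈ 0.356, b = sin(fδ)/sin δ ≈ 0.695.
p = a·p₁ + b·p₂ ≈ (0.295, 0.676, 0.675); φ = arcsin(p_z) ≈ 42.48°, λ = atan2(p_y, p_x) ≈ 66.46°.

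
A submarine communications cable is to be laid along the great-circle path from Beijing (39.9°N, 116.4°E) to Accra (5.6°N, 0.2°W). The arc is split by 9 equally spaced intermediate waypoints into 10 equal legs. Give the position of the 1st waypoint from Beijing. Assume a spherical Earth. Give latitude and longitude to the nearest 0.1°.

From cos δ = sin φ₁ sin φ₂ + cos φ₁ cos φ₂ cos Δλ, the central angle is δ ≈ 1.854 rad (106.2°).
Interpolate at f = 1/10 with slerp weights a = sin((1−f)δ)/sin δ ≈ 1.036, b = sin(fδ)/sin δ ≈ 0.192.
p = a·p₁ + b·p₂ ≈ (-0.163, 0.712, 0.684); φ = arcsin(p_z) ≈ 43.12°, λ = atan2(p_y, p_x) ≈ 102.86°.

≈ 43.1°N, 102.9°E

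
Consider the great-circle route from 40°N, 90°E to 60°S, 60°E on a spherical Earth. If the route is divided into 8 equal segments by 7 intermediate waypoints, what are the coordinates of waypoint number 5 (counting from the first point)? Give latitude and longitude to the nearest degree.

≈ 23°S, 75°E

Write both endpoints as unit vectors p₁, p₂ with components (cos φ cos λ, cos φ sin λ, sin φ).
The central angle between the endpoints is δ = arccos(p₁·p₂) ≈ 1.798 rad (103.0°).
Interpolate at f = 5/8 with slerp weights a = sin((1−f)δ)/sin δ ≈ 0.641, b = sin(fδ)/sin δ ≈ 0.925.
p = a·p₁ + b·p₂ ≈ (0.231, 0.891, -0.390); φ = arcsin(p_z) ≈ -22.93°, λ = atan2(p_y, p_x) ≈ 75.45°.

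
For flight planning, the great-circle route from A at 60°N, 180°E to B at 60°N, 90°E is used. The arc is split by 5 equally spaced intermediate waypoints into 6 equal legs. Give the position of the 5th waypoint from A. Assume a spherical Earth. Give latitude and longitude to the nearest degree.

From cos δ = sin φ₁ sin φ₂ + cos φ₁ cos φ₂ cos Δλ, the central angle is δ ≈ 0.723 rad (41.4°).
Interpolate at f = 5/6 with slerp weights a = sin((1−f)δ)/sin δ ≈ 0.182, b = sin(fδ)/sin δ ≈ 0.857.
p = a·p₁ + b·p₂ ≈ (-0.091, 0.428, 0.899); φ = arcsin(p_z) ≈ 64.04°, λ = atan2(p_y, p_x) ≈ 101.98°.

≈ 64°N, 102°E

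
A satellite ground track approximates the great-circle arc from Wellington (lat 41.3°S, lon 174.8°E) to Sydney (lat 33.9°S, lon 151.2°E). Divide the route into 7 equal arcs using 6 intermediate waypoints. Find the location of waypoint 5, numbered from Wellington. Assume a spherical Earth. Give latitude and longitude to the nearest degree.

From cos δ = sin φ₁ sin φ₂ + cos φ₁ cos φ₂ cos Δλ, the central angle is δ ≈ 0.350 rad (20.0°).
Interpolate at f = 5/7 with slerp weights a = sin((1−f)δ)/sin δ ≈ 0.291, b = sin(fδ)/sin δ ≈ 0.721.
p = a·p₁ + b·p₂ ≈ (-0.743, 0.308, -0.595); φ = arcsin(p_z) ≈ -36.48°, λ = atan2(p_y, p_x) ≈ 157.45°.

≈ lat 36°S, lon 157°E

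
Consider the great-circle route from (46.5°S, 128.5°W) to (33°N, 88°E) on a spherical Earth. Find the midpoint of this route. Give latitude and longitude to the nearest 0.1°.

≈ (19.9°S, 143.1°E)

Write both endpoints as unit vectors p₁, p₂ with components (cos φ cos λ, cos φ sin λ, sin φ).
The central angle between the endpoints is δ = arccos(p₁·p₂) ≈ 2.604 rad (149.2°).
Interpolate at f = 1/2 with slerp weights a = sin((1−f)δ)/sin δ ≈ 1.884, b = sin(fδ)/sin δ ≈ 1.884.
p = a·p₁ + b·p₂ ≈ (-0.752, 0.564, -0.341); φ = arcsin(p_z) ≈ -19.91°, λ = atan2(p_y, p_x) ≈ 143.13°.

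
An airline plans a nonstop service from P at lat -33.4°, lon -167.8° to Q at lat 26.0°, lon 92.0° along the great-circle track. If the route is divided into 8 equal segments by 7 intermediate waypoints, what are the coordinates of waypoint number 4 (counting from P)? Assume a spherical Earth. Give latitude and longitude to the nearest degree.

≈ lat -6°, lon 140°

Convert each endpoint to a unit vector on the sphere (x = cos φ cos λ, y = cos φ sin λ, z = sin φ).
The central angle between the endpoints is δ = arccos(p₁·p₂) ≈ 1.954 rad (112.0°).
Interpolate at f = 4/8 with slerp weights a = sin((1−f)δ)/sin δ ≈ 0.894, b = sin(fδ)/sin δ ≈ 0.894.
p = a·p₁ + b·p₂ ≈ (-0.757, 0.645, -0.100); φ = arcsin(p_z) ≈ -5.75°, λ = atan2(p_y, p_x) ≈ 139.57°.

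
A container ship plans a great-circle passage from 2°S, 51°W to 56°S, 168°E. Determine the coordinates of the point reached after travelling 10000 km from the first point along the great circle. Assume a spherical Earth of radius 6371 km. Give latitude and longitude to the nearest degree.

≈ 67°S, 146°W

Write both endpoints as unit vectors p₁, p₂ with components (cos φ cos λ, cos φ sin λ, sin φ).
The central angle between the endpoints is δ = arccos(p₁·p₂) ≈ 1.988 rad (113.9°). The total great-circle distance is δ·R ≈ 1.988 × 6371 ≈ 12667 km, so the target fraction is f = 10000/12667 ≈ 0.789.
Interpolate at f ≈ 0.789 with slerp weights a = sin((1−f)δ)/sin δ ≈ 0.445, b = sin(fδ)/sin δ ≈ 1.094.
p = a·p₁ + b·p₂ ≈ (-0.319, -0.218, -0.922); φ = arcsin(p_z) ≈ -67.28°, λ = atan2(p_y, p_x) ≈ -145.61°.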